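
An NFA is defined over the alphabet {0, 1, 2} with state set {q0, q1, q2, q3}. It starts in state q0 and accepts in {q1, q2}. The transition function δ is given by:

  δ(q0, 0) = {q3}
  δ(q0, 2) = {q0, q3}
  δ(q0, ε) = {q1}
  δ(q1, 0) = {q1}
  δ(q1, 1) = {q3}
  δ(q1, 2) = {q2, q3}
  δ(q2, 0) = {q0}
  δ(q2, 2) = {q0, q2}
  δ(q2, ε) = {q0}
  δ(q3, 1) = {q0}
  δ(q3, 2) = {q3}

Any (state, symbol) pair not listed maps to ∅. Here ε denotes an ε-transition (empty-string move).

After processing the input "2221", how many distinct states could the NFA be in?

3

Start: ε-closure({q0}) = {q0, q1}.
Read '2': {q0, q1} → {q0, q1, q2, q3}.
Read '2': {q0, q1, q2, q3} → {q0, q1, q2, q3}.
Read '2': {q0, q1, q2, q3} → {q0, q1, q2, q3}.
Read '1': {q0, q1, q2, q3} → {q0, q1, q3}.
That set has 3 states.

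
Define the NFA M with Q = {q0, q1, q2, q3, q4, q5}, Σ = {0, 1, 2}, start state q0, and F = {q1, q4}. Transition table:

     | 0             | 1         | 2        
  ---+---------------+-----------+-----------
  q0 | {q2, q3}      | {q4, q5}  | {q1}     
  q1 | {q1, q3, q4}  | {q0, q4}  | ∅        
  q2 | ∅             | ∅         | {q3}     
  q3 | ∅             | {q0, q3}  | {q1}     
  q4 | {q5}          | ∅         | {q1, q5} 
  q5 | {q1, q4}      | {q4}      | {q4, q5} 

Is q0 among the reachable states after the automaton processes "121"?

Start in {q0}.
Read '1': q0→{q4, q5}; now {q4, q5}.
Read '2': q4→{q1, q5}, q5→{q4, q5}; now {q1, q4, q5}.
Read '1': q1→{q0, q4}, q4→∅, q5→{q4}; now {q0, q4}.
State q0 is in {q0, q4}.

Yes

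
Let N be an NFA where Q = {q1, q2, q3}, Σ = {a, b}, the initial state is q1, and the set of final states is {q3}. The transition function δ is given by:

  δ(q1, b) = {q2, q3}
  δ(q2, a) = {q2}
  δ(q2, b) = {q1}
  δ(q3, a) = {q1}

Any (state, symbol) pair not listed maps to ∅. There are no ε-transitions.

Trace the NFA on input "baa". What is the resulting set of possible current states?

Start in {q1}.
Read 'b': q1→{q2, q3}; now {q2, q3}.
Read 'a': q2→{q2}, q3→{q1}; now {q1, q2}.
Read 'a': q1→∅, q2→{q2}; now {q2}.

{q2}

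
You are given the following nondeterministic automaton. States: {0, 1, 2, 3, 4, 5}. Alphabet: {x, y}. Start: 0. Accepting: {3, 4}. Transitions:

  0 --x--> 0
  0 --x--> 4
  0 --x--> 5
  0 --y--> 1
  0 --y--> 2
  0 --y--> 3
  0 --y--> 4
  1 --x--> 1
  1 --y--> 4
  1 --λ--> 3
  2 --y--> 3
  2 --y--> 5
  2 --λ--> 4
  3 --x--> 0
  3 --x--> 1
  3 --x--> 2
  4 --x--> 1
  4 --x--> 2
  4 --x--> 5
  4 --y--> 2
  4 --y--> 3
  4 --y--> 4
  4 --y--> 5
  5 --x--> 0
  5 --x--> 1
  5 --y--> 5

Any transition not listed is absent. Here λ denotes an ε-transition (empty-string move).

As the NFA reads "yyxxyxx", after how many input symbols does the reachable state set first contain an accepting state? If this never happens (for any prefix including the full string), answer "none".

1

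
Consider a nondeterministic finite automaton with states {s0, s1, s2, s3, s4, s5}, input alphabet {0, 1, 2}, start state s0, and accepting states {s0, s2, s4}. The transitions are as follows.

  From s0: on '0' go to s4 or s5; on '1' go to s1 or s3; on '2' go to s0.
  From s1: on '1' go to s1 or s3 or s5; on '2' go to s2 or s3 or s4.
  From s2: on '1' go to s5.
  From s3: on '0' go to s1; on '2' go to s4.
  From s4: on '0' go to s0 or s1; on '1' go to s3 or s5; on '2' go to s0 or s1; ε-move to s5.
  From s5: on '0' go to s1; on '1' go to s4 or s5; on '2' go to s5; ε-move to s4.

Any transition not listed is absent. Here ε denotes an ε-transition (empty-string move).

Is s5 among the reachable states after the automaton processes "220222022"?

Yes

Start in {s0}.
Read '2': s0→{s0}; now {s0}.
Read '2': s0→{s0}; now {s0}.
Read '0': s0→{s4, s5}; now {s4, s5}.
Read '2': s4→{s0, s1}, s5→{s5}; union {s0, s1, s5}; ε-closure = {s0, s1, s4, s5}.
Read '2': s0→{s0}, s1→{s2, s3, s4}, s4→{s0, s1}, s5→{s5}; now {s0, s1, s2, s3, s4, s5}.
Read '2': s0→{s0}, s1→{s2, s3, s4}, s2→∅, s3→{s4}, s4→{s0, s1}, s5→{s5}; now {s0, s1, s2, s3, s4, s5}.
Read '0': s0→{s4, s5}, s1→∅, s2→∅, s3→{s1}, s4→{s0, s1}, s5→{s1}; now {s0, s1, s4, s5}.
Read '2': s0→{s0}, s1→{s2, s3, s4}, s4→{s0, s1}, s5→{s5}; now {s0, s1, s2, s3, s4, s5}.
Read '2': s0→{s0}, s1→{s2, s3, s4}, s2→∅, s3→{s4}, s4→{s0, s1}, s5→{s5}; now {s0, s1, s2, s3, s4, s5}.
State s5 is in {s0, s1, s2, s3, s4, s5}.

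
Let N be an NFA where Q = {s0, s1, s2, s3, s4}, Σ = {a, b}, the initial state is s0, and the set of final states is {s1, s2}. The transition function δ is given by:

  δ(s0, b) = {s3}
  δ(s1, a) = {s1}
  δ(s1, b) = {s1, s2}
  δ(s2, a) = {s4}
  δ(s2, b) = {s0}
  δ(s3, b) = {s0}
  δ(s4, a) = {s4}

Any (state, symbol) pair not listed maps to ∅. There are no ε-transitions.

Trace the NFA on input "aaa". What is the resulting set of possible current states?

Start in {s0}.
Read 'a': s0→∅; now ∅.
The set is empty and remains empty for the remaining 2 symbols.

∅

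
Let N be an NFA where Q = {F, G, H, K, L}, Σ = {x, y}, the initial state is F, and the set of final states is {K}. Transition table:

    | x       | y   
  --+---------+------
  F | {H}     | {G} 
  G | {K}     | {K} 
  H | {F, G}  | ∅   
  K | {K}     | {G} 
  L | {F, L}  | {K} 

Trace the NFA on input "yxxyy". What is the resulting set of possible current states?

{K}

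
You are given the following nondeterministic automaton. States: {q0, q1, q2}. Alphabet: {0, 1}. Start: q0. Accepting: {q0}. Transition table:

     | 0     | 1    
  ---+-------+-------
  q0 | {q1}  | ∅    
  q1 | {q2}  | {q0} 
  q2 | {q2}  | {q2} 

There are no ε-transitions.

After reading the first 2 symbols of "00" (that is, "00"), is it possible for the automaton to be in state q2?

Start in {q0}.
Read '0': q0→{q1}; now {q1}.
Read '0': q1→{q2}; now {q2}.
State q2 is in {q2}.

Yes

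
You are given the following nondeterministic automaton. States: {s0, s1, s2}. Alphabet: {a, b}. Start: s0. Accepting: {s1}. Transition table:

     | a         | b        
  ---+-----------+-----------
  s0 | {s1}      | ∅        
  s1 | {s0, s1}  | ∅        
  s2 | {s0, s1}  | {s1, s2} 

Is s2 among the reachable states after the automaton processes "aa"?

No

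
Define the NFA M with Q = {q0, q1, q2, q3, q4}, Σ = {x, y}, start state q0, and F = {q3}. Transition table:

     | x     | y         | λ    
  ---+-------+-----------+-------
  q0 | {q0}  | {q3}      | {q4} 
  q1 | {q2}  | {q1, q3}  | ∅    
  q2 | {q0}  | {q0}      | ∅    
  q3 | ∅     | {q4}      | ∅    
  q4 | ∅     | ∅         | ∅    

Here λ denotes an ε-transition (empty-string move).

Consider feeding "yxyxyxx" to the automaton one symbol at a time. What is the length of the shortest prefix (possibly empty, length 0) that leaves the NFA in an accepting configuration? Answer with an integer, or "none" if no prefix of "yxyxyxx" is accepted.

Start: ε-closure({q0}) = {q0, q4}.
Read 'y': {q0, q4} → {q3}.
None of the earlier sets intersect F, but {q3} does.

1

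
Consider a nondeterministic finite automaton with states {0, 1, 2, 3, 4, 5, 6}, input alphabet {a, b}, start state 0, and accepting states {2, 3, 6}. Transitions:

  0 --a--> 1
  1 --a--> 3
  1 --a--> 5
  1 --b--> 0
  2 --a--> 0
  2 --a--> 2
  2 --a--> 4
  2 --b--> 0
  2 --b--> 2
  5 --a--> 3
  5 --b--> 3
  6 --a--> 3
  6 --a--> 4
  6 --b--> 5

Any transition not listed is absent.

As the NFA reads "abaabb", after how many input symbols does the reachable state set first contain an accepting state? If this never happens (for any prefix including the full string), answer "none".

4

Start in {0}.
Read 'a': 0→{1}; now {1}.
Read 'b': 1→{0}; now {0}.
Read 'a': 0→{1}; now {1}.
Read 'a': 1→{3, 5}; now {3, 5}.
None of the earlier sets intersect F, but {3, 5} does.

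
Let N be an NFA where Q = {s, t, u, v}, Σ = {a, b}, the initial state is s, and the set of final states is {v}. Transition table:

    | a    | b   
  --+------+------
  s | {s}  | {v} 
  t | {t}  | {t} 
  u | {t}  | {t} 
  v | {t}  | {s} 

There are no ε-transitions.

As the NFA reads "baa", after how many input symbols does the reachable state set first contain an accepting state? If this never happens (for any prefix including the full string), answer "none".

1

Start in {s}.
Read 'b': s→{v}; now {v}.
None of the earlier sets intersect F, but {v} does.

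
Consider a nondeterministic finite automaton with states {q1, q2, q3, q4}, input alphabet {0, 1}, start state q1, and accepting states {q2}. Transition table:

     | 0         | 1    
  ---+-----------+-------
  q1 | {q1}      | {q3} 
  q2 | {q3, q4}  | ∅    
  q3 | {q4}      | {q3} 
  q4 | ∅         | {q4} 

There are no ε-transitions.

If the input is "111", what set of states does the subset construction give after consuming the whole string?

{q3}

Start in {q1}.
Read '1': {q1} → {q3}.
Read '1': {q3} → {q3}.
Read '1': {q3} → {q3}.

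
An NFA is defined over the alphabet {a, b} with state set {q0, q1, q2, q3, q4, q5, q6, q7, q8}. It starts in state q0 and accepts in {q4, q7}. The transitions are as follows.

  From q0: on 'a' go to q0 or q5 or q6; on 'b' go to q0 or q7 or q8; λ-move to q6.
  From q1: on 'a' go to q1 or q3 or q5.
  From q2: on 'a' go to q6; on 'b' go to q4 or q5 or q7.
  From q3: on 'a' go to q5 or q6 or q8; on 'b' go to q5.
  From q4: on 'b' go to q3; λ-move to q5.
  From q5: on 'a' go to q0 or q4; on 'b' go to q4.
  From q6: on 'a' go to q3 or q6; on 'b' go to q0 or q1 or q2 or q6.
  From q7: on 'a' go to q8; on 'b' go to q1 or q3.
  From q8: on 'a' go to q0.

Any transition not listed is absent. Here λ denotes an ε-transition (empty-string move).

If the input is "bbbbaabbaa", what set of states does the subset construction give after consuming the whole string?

Start: ε-closure({q0}) = {q0, q6}.
Read 'b': q0→{q0, q7, q8}, q6→{q0, q1, q2, q6}; now {q0, q1, q2, q6, q7, q8}.
Read 'b': q0→{q0, q7, q8}, q1→∅, q2→{q4, q5, q7}, q6→{q0, q1, q2, q6}, q7→{q1, q3}, q8→∅; now {q0, q1, q2, q3, q4, q5, q6, q7, q8}.
Read 'b': q0→{q0, q7, q8}, q1→∅, q2→{q4, q5, q7}, q3→{q5}, q4→{q3}, q5→{q4}, q6→{q0, q1, q2, q6}, q7→{q1, q3}, q8→∅; now {q0, q1, q2, q3, q4, q5, q6, q7, q8}.
Read 'b': q0→{q0, q7, q8}, q1→∅, q2→{q4, q5, q7}, q3→{q5}, q4→{q3}, q5→{q4}, q6→{q0, q1, q2, q6}, q7→{q1, q3}, q8→∅; now {q0, q1, q2, q3, q4, q5, q6, q7, q8}.
Read 'a': q0→{q0, q5, q6}, q1→{q1, q3, q5}, q2→{q6}, q3→{q5, q6, q8}, q4→∅, q5→{q0, q4}, q6→{q3, q6}, q7→{q8}, q8→{q0}; now {q0, q1, q3, q4, q5, q6, q8}.
Read 'a': q0→{q0, q5, q6}, q1→{q1, q3, q5}, q3→{q5, q6, q8}, q4→∅, q5→{q0, q4}, q6→{q3, q6}, q8→{q0}; now {q0, q1, q3, q4, q5, q6, q8}.
Read 'b': q0→{q0, q7, q8}, q1→∅, q3→{q5}, q4→{q3}, q5→{q4}, q6→{q0, q1, q2, q6}, q8→∅; now {q0, q1, q2, q3, q4, q5, q6, q7, q8}.
Read 'b': q0→{q0, q7, q8}, q1→∅, q2→{q4, q5, q7}, q3→{q5}, q4→{q3}, q5→{q4}, q6→{q0, q1, q2, q6}, q7→{q1, q3}, q8→∅; now {q0, q1, q2, q3, q4, q5, q6, q7, q8}.
Read 'a': q0→{q0, q5, q6}, q1→{q1, q3, q5}, q2→{q6}, q3→{q5, q6, q8}, q4→∅, q5→{q0, q4}, q6→{q3, q6}, q7→{q8}, q8→{q0}; now {q0, q1, q3, q4, q5, q6, q8}.
Read 'a': q0→{q0, q5, q6}, q1→{q1, q3, q5}, q3→{q5, q6, q8}, q4→∅, q5→{q0, q4}, q6→{q3, q6}, q8→{q0}; now {q0, q1, q3, q4, q5, q6, q8}.

{q0, q1, q3, q4, q5, q6, q8}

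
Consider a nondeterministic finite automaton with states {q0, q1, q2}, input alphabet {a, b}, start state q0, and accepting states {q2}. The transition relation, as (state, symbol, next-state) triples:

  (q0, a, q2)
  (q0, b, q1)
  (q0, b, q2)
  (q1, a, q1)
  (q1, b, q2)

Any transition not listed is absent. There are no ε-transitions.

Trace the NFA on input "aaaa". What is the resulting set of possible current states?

∅

Start in {q0}.
Read 'a': {q0} → {q2}.
Read 'a': {q2} → ∅.
The set is empty and remains empty for the remaining 2 symbols.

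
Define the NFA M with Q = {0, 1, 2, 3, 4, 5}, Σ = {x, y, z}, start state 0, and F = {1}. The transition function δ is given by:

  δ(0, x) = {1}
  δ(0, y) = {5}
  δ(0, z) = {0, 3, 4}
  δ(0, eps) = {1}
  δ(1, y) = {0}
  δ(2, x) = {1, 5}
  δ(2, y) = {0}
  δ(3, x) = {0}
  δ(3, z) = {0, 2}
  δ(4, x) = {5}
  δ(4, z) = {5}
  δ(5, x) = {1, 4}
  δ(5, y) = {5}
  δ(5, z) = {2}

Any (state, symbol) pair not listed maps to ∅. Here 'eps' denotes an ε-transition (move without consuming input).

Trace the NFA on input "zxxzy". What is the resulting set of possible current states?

Start: ε-closure({0}) = {0, 1}.
Read 'z': 0→{0, 3, 4}, 1→∅; union {0, 3, 4}; ε-closure = {0, 1, 3, 4}.
Read 'x': 0→{1}, 1→∅, 3→{0}, 4→{5}; now {0, 1, 5}.
Read 'x': 0→{1}, 1→∅, 5→{1, 4}; now {1, 4}.
Read 'z': 1→∅, 4→{5}; now {5}.
Read 'y': 5→{5}; now {5}.

{5}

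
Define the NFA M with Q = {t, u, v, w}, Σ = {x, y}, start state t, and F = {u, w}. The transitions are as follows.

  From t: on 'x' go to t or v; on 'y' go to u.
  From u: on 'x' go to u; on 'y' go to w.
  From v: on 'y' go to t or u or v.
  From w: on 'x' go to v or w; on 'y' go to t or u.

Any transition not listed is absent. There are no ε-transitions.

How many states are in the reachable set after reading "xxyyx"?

Start in {t}.
Read 'x': {t} → {t, v}.
Read 'x': {t, v} → {t, v}.
Read 'y': {t, v} → {t, u, v}.
Read 'y': {t, u, v} → {t, u, v, w}.
Read 'x': {t, u, v, w} → {t, u, v, w}.
That set has 4 states.

4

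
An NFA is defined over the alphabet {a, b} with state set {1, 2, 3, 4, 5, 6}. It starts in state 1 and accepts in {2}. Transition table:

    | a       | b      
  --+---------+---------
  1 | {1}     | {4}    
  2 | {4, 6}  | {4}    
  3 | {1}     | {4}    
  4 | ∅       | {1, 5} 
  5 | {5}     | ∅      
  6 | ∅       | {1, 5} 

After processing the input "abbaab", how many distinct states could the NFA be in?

1

Start in {1}.
Read 'a': {1} → {1}.
Read 'b': {1} → {4}.
Read 'b': {4} → {1, 5}.
Read 'a': {1, 5} → {1, 5}.
Read 'a': {1, 5} → {1, 5}.
Read 'b': {1, 5} → {4}.
That set has 1 state.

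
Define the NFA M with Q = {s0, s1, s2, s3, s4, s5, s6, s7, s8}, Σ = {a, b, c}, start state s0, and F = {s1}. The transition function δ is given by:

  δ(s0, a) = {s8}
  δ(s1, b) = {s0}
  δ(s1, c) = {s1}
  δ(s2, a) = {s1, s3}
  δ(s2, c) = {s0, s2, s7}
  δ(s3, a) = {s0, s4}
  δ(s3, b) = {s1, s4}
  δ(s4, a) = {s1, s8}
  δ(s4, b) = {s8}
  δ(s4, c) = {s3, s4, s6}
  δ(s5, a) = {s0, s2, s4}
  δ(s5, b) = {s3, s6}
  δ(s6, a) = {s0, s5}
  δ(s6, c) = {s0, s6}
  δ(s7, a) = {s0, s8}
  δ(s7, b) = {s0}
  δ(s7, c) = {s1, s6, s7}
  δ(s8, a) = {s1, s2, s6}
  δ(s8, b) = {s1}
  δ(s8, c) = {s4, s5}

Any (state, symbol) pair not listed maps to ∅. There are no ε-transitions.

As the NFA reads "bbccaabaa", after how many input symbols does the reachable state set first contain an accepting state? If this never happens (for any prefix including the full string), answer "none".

none

Start in {s0}.
Read 'b': {s0} → ∅.
The set is empty and remains empty for the remaining 8 symbols.
No reachable set along the way intersects F.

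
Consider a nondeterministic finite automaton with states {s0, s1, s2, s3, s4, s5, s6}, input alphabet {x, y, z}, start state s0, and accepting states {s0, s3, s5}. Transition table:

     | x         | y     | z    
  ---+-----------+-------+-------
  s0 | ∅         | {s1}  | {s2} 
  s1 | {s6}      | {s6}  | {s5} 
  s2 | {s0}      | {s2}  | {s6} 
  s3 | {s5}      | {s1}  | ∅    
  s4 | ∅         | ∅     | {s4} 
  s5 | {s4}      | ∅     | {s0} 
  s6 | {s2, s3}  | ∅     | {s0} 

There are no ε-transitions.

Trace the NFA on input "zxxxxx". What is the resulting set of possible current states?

Start in {s0}.
Read 'z': s0→{s2}; now {s2}.
Read 'x': s2→{s0}; now {s0}.
Read 'x': s0→∅; now ∅.
The set is empty and remains empty for the remaining 3 symbols.

∅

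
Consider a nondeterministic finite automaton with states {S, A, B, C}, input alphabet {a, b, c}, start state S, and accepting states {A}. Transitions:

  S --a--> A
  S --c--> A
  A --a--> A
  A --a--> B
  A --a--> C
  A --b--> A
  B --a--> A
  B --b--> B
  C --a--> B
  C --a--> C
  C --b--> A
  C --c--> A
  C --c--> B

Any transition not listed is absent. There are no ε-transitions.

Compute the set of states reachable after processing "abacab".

{A, B}

Start in {S}.
Read 'a': S→{A}; now {A}.
Read 'b': A→{A}; now {A}.
Read 'a': A→{A, B, C}; now {A, B, C}.
Read 'c': A→∅, B→∅, C→{A, B}; now {A, B}.
Read 'a': A→{A, B, C}, B→{A}; now {A, B, C}.
Read 'b': A→{A}, B→{B}, C→{A}; now {A, B}.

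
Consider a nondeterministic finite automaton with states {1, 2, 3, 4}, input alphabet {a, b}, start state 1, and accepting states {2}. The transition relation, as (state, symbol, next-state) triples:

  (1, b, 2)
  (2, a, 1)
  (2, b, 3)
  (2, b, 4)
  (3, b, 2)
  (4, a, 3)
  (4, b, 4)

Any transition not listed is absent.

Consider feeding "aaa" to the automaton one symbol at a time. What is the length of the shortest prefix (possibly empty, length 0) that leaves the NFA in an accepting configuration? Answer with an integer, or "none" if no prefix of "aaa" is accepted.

Start in {1}.
Read 'a': {1} → ∅.
The set is empty and remains empty for the remaining 2 symbols.
No reachable set along the way intersects F.

none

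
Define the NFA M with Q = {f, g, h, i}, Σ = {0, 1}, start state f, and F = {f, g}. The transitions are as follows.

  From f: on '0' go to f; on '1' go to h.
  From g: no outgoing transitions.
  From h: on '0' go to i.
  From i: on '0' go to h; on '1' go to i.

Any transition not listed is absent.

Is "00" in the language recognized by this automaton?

Start in {f}.
Read '0': f→{f}; now {f}.
Read '0': f→{f}; now {f}.
The final set {f} contains the accepting state f.

Yes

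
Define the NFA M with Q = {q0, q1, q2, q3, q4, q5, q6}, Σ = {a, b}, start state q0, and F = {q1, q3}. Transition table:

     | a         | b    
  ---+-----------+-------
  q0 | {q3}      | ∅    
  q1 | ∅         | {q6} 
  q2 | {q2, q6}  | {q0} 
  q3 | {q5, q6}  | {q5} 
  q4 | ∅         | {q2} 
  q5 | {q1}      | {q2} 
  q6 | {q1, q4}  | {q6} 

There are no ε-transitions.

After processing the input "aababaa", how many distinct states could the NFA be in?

5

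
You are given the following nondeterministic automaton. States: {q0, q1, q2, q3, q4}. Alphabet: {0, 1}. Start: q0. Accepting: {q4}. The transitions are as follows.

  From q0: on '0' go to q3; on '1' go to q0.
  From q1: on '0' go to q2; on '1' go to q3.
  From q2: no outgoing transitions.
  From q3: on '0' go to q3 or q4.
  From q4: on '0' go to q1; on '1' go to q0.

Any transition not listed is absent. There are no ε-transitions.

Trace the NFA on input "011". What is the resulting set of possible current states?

∅

Start in {q0}.
Read '0': q0→{q3}; now {q3}.
Read '1': q3→∅; now ∅.
The set is empty and remains empty for the remaining 1 symbol.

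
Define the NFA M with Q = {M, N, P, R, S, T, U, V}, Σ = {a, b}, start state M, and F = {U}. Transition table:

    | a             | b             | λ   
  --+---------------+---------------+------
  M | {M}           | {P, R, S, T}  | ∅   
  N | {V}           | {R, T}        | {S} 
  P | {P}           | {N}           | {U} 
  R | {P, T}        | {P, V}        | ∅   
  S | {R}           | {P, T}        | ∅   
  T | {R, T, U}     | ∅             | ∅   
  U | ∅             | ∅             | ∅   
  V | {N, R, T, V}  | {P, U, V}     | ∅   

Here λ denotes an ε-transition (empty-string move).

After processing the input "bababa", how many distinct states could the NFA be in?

Start in {M}.
Read 'b': M→{P, R, S, T}; union {P, R, S, T}; ε-closure = {P, R, S, T, U}.
Read 'a': P→{P}, R→{P, T}, S→{R}, T→{R, T, U}, U→∅; now {P, R, T, U}.
Read 'b': P→{N}, R→{P, V}, T→∅, U→∅; union {N, P, V}; ε-closure = {N, P, S, U, V}.
Read 'a': N→{V}, P→{P}, S→{R}, U→∅, V→{N, R, T, V}; union {N, P, R, T, V}; ε-closure = {N, P, R, S, T, U, V}.
Read 'b': N→{R, T}, P→{N}, R→{P, V}, S→{P, T}, T→∅, U→∅, V→{P, U, V}; union {N, P, R, T, U, V}; ε-closure = {N, P, R, S, T, U, V}.
Read 'a': N→{V}, P→{P}, R→{P, T}, S→{R}, T→{R, T, U}, U→∅, V→{N, R, T, V}; union {N, P, R, T, U, V}; ε-closure = {N, P, R, S, T, U, V}.
That set has 7 states.

7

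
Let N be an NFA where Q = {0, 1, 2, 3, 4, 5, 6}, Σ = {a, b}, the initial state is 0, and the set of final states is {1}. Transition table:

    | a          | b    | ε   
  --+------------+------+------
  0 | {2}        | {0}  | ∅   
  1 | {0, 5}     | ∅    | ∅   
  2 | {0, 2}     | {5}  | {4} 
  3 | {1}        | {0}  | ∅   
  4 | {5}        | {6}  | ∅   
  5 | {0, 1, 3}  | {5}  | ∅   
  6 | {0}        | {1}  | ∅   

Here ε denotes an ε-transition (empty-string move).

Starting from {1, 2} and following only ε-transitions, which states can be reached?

{1, 2, 4}

Begin with {1, 2}.
ε-move 2 → 4; add 4.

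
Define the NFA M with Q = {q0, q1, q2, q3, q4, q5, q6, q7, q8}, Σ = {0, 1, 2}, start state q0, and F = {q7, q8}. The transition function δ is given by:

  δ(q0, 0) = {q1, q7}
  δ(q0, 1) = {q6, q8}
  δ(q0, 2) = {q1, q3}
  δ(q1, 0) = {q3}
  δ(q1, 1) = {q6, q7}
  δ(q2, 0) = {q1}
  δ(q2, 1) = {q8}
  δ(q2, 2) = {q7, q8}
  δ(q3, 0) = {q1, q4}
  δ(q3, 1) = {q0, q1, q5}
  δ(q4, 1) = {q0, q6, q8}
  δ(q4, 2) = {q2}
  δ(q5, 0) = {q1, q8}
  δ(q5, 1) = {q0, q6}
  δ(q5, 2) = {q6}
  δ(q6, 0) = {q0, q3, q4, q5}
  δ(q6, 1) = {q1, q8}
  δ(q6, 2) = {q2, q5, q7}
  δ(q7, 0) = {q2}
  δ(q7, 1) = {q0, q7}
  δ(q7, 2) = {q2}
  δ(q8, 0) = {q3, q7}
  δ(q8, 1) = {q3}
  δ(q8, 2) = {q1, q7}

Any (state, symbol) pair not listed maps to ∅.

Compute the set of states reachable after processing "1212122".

{q2, q5, q6, q7, q8}

Start in {q0}.
Read '1': q0→{q6, q8}; now {q6, q8}.
Read '2': q6→{q2, q5, q7}, q8→{q1, q7}; now {q1, q2, q5, q7}.
Read '1': q1→{q6, q7}, q2→{q8}, q5→{q0, q6}, q7→{q0, q7}; now {q0, q6, q7, q8}.
Read '2': q0→{q1, q3}, q6→{q2, q5, q7}, q7→{q2}, q8→{q1, q7}; now {q1, q2, q3, q5, q7}.
Read '1': q1→{q6, q7}, q2→{q8}, q3→{q0, q1, q5}, q5→{q0, q6}, q7→{q0, q7}; now {q0, q1, q5, q6, q7, q8}.
Read '2': q0→{q1, q3}, q1→∅, q5→{q6}, q6→{q2, q5, q7}, q7→{q2}, q8→{q1, q7}; now {q1, q2, q3, q5, q6, q7}.
Read '2': q1→∅, q2→{q7, q8}, q3→∅, q5→{q6}, q6→{q2, q5, q7}, q7→{q2}; now {q2, q5, q6, q7, q8}.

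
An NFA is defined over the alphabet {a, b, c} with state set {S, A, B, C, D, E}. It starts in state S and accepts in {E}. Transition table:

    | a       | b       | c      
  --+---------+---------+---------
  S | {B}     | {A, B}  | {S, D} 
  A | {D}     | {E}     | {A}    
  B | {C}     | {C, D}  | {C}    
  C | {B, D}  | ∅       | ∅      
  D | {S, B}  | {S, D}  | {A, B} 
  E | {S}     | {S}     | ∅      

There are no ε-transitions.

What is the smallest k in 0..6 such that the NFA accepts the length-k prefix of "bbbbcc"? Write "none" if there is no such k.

2

Start in {S}.
Read 'b': {S} → {A, B}.
Read 'b': {A, B} → {C, D, E}.
None of the earlier sets intersect F, but {C, D, E} does.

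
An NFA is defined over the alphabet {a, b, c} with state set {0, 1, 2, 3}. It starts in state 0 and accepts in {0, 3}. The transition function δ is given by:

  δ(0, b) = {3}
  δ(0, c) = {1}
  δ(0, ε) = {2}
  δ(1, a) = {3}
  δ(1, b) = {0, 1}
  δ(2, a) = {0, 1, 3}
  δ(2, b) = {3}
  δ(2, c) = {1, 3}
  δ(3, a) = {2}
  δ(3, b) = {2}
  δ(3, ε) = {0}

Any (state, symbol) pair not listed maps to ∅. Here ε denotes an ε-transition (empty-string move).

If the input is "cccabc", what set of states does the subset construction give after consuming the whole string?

{0, 1, 2, 3}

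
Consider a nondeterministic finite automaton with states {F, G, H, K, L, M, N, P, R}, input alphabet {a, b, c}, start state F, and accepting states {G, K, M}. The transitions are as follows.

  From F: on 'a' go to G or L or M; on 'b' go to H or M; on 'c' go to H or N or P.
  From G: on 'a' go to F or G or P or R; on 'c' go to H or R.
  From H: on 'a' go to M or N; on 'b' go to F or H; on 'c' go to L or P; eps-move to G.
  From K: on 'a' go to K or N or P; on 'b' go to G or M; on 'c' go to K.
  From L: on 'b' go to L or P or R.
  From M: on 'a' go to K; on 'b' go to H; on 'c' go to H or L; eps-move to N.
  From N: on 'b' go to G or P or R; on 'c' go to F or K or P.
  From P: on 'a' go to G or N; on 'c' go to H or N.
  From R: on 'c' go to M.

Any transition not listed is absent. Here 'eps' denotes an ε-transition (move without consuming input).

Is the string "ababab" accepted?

Yes

Start in {F}.
Read 'a': {F} → {G, L, M, N}.
Read 'b': {G, L, M, N} → {G, H, L, P, R}.
Read 'a': {G, H, L, P, R} → {F, G, M, N, P, R}.
Read 'b': {F, G, M, N, P, R} → {G, H, M, N, P, R}.
Read 'a': {G, H, M, N, P, R} → {F, G, K, M, N, P, R}.
Read 'b': {F, G, K, M, N, P, R} → {G, H, M, N, P, R}.
The final set {G, H, M, N, P, R} contains the accepting states G, M.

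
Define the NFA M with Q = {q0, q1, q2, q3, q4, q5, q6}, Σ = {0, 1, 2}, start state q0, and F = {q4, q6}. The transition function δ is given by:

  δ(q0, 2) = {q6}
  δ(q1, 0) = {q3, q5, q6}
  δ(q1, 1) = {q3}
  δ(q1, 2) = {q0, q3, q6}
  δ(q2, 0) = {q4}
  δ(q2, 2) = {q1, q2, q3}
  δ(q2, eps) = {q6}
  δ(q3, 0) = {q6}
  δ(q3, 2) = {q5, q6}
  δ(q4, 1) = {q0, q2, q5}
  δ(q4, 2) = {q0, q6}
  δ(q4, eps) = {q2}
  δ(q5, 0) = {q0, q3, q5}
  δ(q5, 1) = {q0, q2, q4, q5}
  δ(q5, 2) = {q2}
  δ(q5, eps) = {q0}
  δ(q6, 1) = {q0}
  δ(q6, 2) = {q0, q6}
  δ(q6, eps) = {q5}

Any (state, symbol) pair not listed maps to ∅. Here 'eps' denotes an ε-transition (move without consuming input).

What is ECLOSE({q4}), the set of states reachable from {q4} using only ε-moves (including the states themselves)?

Begin with {q4}.
ε-move q4 → q2; add q2.
ε-move q2 → q6; add q6.
ε-move q6 → q5; add q5.
ε-move q5 → q0; add q0.

{q0, q2, q4, q5, q6}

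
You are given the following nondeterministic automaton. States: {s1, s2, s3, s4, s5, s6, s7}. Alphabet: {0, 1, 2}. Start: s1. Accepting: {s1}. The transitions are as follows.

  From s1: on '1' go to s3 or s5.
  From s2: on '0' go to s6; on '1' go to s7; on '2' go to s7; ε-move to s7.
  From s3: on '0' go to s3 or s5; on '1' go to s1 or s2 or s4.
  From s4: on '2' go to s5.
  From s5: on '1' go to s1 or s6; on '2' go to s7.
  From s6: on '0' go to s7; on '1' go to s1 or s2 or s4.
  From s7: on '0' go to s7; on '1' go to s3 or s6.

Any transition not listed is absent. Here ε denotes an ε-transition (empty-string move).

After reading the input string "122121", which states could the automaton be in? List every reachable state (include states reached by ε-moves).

Start in {s1}.
Read '1': s1→{s3, s5}; now {s3, s5}.
Read '2': s3→∅, s5→{s7}; now {s7}.
Read '2': s7→∅; now ∅.
The set is empty and remains empty for the remaining 3 symbols.

∅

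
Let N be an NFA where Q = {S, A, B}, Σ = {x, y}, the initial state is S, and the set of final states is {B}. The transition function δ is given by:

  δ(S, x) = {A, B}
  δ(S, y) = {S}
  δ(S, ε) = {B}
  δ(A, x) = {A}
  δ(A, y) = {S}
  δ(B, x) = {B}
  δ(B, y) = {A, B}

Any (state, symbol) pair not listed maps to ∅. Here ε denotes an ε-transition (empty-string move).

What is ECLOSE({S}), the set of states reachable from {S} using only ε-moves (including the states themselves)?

{S, B}

Begin with {S}.
ε-move S → B; add B.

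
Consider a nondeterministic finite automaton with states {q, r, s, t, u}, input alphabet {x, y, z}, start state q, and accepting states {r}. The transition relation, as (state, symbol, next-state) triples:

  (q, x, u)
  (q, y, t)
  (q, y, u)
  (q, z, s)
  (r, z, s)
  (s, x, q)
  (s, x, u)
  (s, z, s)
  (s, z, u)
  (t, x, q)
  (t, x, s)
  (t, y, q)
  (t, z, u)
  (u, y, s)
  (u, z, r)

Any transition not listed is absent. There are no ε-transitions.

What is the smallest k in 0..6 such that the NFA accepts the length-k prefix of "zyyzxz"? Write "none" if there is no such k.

Start in {q}.
Read 'z': q→{s}; now {s}.
Read 'y': s→∅; now ∅.
The set is empty and remains empty for the remaining 4 symbols.
No reachable set along the way intersects F.

none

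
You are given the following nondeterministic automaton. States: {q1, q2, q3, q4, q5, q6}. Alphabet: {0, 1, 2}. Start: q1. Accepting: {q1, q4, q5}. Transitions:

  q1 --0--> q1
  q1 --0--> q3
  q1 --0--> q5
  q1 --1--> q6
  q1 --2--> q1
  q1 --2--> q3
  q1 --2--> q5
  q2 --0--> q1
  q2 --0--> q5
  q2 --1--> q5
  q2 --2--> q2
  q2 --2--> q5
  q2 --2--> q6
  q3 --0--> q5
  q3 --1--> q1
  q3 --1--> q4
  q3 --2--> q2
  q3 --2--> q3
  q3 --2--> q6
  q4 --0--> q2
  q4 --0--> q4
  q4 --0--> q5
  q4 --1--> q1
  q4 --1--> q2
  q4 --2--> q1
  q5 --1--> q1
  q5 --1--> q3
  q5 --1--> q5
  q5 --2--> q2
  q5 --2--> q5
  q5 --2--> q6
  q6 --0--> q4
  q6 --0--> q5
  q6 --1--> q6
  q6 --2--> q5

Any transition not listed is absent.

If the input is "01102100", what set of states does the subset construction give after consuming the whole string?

{q1, q2, q3, q4, q5}

Start in {q1}.
Read '0': {q1} → {q1, q3, q5}.
Read '1': {q1, q3, q5} → {q1, q3, q4, q5, q6}.
Read '1': {q1, q3, q4, q5, q6} → {q1, q2, q3, q4, q5, q6}.
Read '0': {q1, q2, q3, q4, q5, q6} → {q1, q2, q3, q4, q5}.
Read '2': {q1, q2, q3, q4, q5} → {q1, q2, q3, q5, q6}.
Read '1': {q1, q2, q3, q5, q6} → {q1, q3, q4, q5, q6}.
Read '0': {q1, q3, q4, q5, q6} → {q1, q2, q3, q4, q5}.
Read '0': {q1, q2, q3, q4, q5} → {q1, q2, q3, q4, q5}.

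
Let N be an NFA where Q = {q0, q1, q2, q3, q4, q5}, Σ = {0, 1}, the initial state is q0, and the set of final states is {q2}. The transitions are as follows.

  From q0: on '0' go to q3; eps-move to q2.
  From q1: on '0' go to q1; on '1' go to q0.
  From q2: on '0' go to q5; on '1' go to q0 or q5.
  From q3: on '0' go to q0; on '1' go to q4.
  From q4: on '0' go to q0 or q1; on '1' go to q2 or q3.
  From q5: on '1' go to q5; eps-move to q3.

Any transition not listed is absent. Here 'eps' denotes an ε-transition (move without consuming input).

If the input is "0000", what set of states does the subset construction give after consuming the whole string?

{q0, q2}

Start: ε-closure({q0}) = {q0, q2}.
Read '0': {q0, q2} → {q3, q5}.
Read '0': {q3, q5} → {q0, q2}.
Read '0': {q0, q2} → {q3, q5}.
Read '0': {q3, q5} → {q0, q2}.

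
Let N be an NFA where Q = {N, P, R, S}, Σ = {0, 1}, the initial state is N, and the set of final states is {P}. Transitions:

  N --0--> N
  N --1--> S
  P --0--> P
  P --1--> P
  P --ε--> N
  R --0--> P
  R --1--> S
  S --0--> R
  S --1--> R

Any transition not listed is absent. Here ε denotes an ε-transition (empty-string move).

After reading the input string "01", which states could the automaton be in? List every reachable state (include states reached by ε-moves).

{S}

Start in {N}.
Read '0': N→{N}; now {N}.
Read '1': N→{S}; now {S}.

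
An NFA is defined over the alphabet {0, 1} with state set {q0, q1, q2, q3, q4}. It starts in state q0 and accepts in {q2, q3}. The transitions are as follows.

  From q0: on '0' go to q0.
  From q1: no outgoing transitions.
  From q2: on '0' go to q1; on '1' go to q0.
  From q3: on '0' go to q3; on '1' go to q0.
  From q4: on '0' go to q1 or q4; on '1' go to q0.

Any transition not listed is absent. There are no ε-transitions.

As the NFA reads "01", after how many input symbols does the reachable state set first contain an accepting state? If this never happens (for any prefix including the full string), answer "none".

Start in {q0}.
Read '0': q0→{q0}; now {q0}.
Read '1': q0→∅; now ∅.
No reachable set along the way intersects F.

none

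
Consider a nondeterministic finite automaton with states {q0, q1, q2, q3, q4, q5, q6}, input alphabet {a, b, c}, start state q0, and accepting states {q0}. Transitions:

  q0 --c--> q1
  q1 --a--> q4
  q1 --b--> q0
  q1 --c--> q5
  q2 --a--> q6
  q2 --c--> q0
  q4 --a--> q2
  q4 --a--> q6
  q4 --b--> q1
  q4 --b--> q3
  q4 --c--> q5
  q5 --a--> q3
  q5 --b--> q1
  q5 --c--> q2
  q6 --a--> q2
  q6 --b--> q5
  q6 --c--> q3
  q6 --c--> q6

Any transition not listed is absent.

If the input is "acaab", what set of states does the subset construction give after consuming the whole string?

∅

Start in {q0}.
Read 'a': {q0} → ∅.
The set is empty and remains empty for the remaining 4 symbols.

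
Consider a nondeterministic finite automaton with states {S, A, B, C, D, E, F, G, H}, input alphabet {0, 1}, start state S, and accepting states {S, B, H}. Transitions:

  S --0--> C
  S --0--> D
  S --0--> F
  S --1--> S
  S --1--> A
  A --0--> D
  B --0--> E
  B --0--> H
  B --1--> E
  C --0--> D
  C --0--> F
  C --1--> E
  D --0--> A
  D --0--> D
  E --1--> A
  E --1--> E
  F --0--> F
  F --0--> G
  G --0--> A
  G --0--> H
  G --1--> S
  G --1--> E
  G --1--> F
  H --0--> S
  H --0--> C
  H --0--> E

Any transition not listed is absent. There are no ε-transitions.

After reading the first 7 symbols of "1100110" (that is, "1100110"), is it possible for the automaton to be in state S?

No

Start in {S}.
Read '1': S→{S, A}; now {S, A}.
Read '1': S→{S, A}, A→∅; now {S, A}.
Read '0': S→{C, D, F}, A→{D}; now {C, D, F}.
Read '0': C→{D, F}, D→{A, D}, F→{F, G}; now {A, D, F, G}.
Read '1': A→∅, D→∅, F→∅, G→{S, E, F}; now {S, E, F}.
Read '1': S→{S, A}, E→{A, E}, F→∅; now {S, A, E}.
Read '0': S→{C, D, F}, A→{D}, E→∅; now {C, D, F}.
State S is not in {C, D, F}.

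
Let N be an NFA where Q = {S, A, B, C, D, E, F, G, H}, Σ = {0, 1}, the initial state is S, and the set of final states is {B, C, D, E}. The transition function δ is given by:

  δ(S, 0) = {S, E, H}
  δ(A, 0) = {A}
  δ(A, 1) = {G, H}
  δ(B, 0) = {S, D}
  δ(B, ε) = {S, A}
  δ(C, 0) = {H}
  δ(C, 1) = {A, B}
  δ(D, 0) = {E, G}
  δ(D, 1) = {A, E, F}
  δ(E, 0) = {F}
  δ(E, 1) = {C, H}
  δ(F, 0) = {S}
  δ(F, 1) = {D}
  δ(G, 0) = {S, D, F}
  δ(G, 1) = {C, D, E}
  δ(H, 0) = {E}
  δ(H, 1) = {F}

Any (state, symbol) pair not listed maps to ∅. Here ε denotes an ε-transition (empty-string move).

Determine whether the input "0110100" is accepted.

Yes

Start in {S}.
Read '0': S→{S, E, H}; now {S, E, H}.
Read '1': S→∅, E→{C, H}, H→{F}; now {C, F, H}.
Read '1': C→{A, B}, F→{D}, H→{F}; union {A, B, D, F}; ε-closure = {S, A, B, D, F}.
Read '0': S→{S, E, H}, A→{A}, B→{S, D}, D→{E, G}, F→{S}; now {S, A, D, E, G, H}.
Read '1': S→∅, A→{G, H}, D→{A, E, F}, E→{C, H}, G→{C, D, E}, H→{F}; now {A, C, D, E, F, G, H}.
Read '0': A→{A}, C→{H}, D→{E, G}, E→{F}, F→{S}, G→{S, D, F}, H→{E}; now {S, A, D, E, F, G, H}.
Read '0': S→{S, E, H}, A→{A}, D→{E, G}, E→{F}, F→{S}, G→{S, D, F}, H→{E}; now {S, A, D, E, F, G, H}.
The final set {S, A, D, E, F, G, H} contains the accepting states D, E.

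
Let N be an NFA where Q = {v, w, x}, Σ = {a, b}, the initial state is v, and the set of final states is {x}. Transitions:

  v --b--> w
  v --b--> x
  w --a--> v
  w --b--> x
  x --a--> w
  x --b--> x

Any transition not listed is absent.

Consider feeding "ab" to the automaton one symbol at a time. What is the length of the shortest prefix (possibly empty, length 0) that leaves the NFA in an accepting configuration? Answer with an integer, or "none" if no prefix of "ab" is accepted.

Start in {v}.
Read 'a': {v} → ∅.
The set is empty and remains empty for the remaining 1 symbol.
No reachable set along the way intersects F.

none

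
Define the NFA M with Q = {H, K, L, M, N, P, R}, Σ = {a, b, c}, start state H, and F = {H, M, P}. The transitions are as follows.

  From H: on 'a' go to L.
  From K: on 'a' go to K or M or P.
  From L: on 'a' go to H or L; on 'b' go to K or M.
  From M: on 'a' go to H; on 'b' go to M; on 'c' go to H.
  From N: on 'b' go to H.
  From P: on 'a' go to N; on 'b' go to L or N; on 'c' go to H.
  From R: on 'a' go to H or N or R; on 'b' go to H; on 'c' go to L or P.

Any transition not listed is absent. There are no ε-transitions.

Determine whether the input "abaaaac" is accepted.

Yes

Start in {H}.
Read 'a': {H} → {L}.
Read 'b': {L} → {K, M}.
Read 'a': {K, M} → {H, K, M, P}.
Read 'a': {H, K, M, P} → {H, K, L, M, N, P}.
Read 'a': {H, K, L, M, N, P} → {H, K, L, M, N, P}.
Read 'a': {H, K, L, M, N, P} → {H, K, L, M, N, P}.
Read 'c': {H, K, L, M, N, P} → {H}.
The final set {H} contains the accepting state H.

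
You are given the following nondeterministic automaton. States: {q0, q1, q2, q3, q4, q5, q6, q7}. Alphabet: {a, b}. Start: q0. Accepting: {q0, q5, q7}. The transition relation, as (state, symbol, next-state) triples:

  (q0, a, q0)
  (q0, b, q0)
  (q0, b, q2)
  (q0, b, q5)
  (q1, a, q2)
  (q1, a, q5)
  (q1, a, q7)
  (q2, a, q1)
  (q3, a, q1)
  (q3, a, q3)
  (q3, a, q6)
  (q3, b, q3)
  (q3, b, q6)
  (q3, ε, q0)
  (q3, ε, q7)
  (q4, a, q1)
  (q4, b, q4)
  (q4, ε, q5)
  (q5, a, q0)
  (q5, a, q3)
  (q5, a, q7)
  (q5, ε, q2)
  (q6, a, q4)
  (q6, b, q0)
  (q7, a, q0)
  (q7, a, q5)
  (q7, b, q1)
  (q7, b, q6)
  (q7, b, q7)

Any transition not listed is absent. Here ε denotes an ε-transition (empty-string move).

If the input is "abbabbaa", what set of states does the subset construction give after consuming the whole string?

Start in {q0}.
Read 'a': q0→{q0}; now {q0}.
Read 'b': q0→{q0, q2, q5}; now {q0, q2, q5}.
Read 'b': q0→{q0, q2, q5}, q2→∅, q5→∅; now {q0, q2, q5}.
Read 'a': q0→{q0}, q2→{q1}, q5→{q0, q3, q7}; now {q0, q1, q3, q7}.
Read 'b': q0→{q0, q2, q5}, q1→∅, q3→{q3, q6}, q7→{q1, q6, q7}; now {q0, q1, q2, q3, q5, q6, q7}.
Read 'b': q0→{q0, q2, q5}, q1→∅, q2→∅, q3→{q3, q6}, q5→∅, q6→{q0}, q7→{q1, q6, q7}; now {q0, q1, q2, q3, q5, q6, q7}.
Read 'a': q0→{q0}, q1→{q2, q5, q7}, q2→{q1}, q3→{q1, q3, q6}, q5→{q0, q3, q7}, q6→{q4}, q7→{q0, q5}; now {q0, q1, q2, q3, q4, q5, q6, q7}.
Read 'a': q0→{q0}, q1→{q2, q5, q7}, q2→{q1}, q3→{q1, q3, q6}, q4→{q1}, q5→{q0, q3, q7}, q6→{q4}, q7→{q0, q5}; now {q0, q1, q2, q3, q4, q5, q6, q7}.

{q0, q1, q2, q3, q4, q5, q6, q7}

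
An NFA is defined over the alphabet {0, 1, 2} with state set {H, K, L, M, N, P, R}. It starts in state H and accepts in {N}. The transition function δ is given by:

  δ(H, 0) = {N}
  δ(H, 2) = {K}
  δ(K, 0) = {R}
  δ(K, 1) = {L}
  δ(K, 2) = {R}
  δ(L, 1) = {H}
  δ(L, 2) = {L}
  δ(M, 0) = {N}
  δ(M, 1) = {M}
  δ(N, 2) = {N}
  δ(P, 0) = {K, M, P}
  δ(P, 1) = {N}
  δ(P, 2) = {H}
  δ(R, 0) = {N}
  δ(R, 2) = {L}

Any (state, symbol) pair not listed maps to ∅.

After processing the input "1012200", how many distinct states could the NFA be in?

0

Start in {H}.
Read '1': H→∅; now ∅.
The set is empty and remains empty for the remaining 6 symbols.
That set has 0 states.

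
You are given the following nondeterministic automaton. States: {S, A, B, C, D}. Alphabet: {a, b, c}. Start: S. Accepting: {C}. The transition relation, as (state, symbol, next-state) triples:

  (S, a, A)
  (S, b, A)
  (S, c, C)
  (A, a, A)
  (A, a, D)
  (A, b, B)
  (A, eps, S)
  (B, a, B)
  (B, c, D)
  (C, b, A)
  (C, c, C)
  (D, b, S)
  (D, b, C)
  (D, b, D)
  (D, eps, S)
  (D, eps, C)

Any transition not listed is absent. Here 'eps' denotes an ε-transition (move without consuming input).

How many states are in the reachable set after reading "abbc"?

Start in {S}.
Read 'a': S→{A}; union {A}; ε-closure = {S, A}.
Read 'b': S→{A}, A→{B}; union {A, B}; ε-closure = {S, A, B}.
Read 'b': S→{A}, A→{B}, B→∅; union {A, B}; ε-closure = {S, A, B}.
Read 'c': S→{C}, A→∅, B→{D}; union {C, D}; ε-closure = {S, C, D}.
That set has 3 states.

3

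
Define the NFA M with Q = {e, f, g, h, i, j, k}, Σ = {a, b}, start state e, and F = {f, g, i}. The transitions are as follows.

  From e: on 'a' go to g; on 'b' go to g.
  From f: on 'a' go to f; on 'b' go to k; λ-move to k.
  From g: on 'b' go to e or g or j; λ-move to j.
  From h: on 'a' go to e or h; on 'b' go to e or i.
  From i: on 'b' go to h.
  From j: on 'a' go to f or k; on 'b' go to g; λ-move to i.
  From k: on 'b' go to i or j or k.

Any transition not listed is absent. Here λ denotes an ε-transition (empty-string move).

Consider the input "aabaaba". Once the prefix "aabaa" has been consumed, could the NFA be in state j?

No

Start in {e}.
Read 'a': e→{g}; union {g}; ε-closure = {g, i, j}.
Read 'a': g→∅, i→∅, j→{f, k}; now {f, k}.
Read 'b': f→{k}, k→{i, j, k}; now {i, j, k}.
Read 'a': i→∅, j→{f, k}, k→∅; now {f, k}.
Read 'a': f→{f}, k→∅; union {f}; ε-closure = {f, k}.
State j is not in {f, k}.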